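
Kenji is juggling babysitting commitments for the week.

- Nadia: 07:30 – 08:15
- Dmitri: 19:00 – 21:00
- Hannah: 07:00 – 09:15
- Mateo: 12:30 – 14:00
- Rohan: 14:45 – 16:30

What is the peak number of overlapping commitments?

2

Sweep the timeline, counting +1 at each start and −1 at each end (ends before starts at a tie):
07:00 start Hannah → 1
07:30 start Nadia → 2
08:15 end Nadia → 1
09:15 end Hannah → 0
12:30 start Mateo → 1
14:00 end Mateo → 0
14:45 start Rohan → 1
16:30 end Rohan → 0
19:00 start Dmitri → 1
21:00 end Dmitri → 0
Peak is 2, at 07:30 (Hannah, Nadia).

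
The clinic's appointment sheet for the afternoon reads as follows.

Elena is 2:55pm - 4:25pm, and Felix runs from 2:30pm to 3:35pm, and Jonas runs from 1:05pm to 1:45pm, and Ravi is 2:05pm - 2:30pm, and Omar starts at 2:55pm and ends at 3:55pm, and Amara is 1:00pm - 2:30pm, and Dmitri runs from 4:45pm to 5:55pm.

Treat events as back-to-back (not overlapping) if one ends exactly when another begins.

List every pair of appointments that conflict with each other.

Two intervals overlap when each starts before the other ends.
Sorted by start: Amara, Jonas, Ravi, Felix, Omar, Elena, Dmitri.
Jonas starts before Amara ends → Amara and Jonas overlap.
Ravi starts before Amara ends → Amara and Ravi overlap.
Felix starts exactly when Amara ends (back-to-back, no overlap); Amara is clear from here.
Ravi starts after Jonas ends; Jonas is clear from here.
Felix starts exactly when Ravi ends (back-to-back, no overlap); Ravi is clear from here.
Omar starts before Felix ends → Felix and Omar overlap.
Elena starts before Felix ends → Felix and Elena overlap.
Dmitri starts after Felix ends.
Elena starts before Omar ends → Omar and Elena overlap.
Dmitri starts after Omar ends.
Dmitri starts after Elena ends.

Amara & Jonas, Amara & Ravi, Elena & Felix, Elena & Omar, Felix & Omar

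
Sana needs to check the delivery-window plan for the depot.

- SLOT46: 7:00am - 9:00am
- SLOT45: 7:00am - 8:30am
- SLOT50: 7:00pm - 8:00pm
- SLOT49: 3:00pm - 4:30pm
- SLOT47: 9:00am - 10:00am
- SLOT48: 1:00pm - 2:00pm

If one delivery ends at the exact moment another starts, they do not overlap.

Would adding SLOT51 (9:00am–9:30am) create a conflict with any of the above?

Yes — it overlaps SLOT47

SLOT45: ends 8:30am at or before SLOT51 starts 9:00am → clear.
SLOT46: ends 9:00am at or before SLOT51 starts 9:00am → clear.
SLOT47: starts 9:00am before SLOT51 ends 9:30am, and ends 10:00am after SLOT51 starts 9:00am → overlap.
SLOT48: starts 1:00pm at or after SLOT51 ends 9:30am → clear.
SLOT49: starts 3:00pm at or after SLOT51 ends 9:30am → clear.
SLOT50: starts 7:00pm at or after SLOT51 ends 9:30am → clear.
SLOT51 overlaps SLOT47.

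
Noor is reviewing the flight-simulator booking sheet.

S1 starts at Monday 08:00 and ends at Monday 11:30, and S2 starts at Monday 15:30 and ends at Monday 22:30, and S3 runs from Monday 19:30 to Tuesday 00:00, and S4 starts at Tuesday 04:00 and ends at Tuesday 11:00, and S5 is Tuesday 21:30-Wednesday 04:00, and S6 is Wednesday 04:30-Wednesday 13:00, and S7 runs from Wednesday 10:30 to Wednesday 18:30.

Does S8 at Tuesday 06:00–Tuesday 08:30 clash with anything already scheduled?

Yes — it overlaps S4

S1: ends Monday 11:30 at or before S8 starts Tuesday 06:00 → clear.
S2: ends Monday 22:30 at or before S8 starts Tuesday 06:00 → clear.
S3: ends Tuesday 00:00 at or before S8 starts Tuesday 06:00 → clear.
S4: starts Tuesday 04:00 before S8 ends Tuesday 08:30, and ends Tuesday 11:00 after S8 starts Tuesday 06:00 → overlap.
S5: starts Tuesday 21:30 at or after S8 ends Tuesday 08:30 → clear.
S6: starts Wednesday 04:30 at or after S8 ends Tuesday 08:30 → clear.
S7: starts Wednesday 10:30 at or after S8 ends Tuesday 08:30 → clear.
S8 overlaps S4.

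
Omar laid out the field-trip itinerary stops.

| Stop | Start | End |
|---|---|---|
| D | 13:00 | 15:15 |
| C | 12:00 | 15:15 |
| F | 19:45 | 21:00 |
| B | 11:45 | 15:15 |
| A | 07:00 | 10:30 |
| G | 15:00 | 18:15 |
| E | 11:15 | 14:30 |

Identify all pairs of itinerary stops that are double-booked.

B & C, B & D, B & E, B & G, C & D, C & E, C & G, D & E, D & G

Sorted by start: A, E, B, C, D, G, F.
E starts after A ends, so A has no further overlaps.
B starts before E ends → E and B overlap.
C starts before E ends → E and C overlap.
D starts before E ends → E and D overlap.
G starts after E ends, so E has no further overlaps.
C starts before B ends → B and C overlap.
D starts before B ends → B and D overlap.
G starts before B ends → B and G overlap.
F starts after B ends.
D starts before C ends → C and D overlap.
G starts before C ends → C and G overlap.
F starts after C ends.
G starts before D ends → D and G overlap.
F starts after D ends.
F starts after G ends.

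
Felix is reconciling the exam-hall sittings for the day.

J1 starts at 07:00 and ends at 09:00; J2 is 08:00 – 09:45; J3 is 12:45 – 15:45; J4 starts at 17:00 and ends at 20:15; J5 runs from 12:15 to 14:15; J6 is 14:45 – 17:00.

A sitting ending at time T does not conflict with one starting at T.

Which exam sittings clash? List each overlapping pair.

J1 & J2, J3 & J5, J3 & J6

Sorted by start: J1, J2, J5, J3, J6, J4.
J2 starts before J1 ends → J1 and J2 overlap.
J5 starts after J1 ends; J1 is clear from here.
J5 starts after J2 ends; J2 is clear from here.
J3 starts before J5 ends → J5 and J3 overlap.
J6 starts after J5 ends; J5 is clear from here.
J6 starts before J3 ends → J3 and J6 overlap.
J4 starts after J3 ends.
J4 starts exactly when J6 ends (back-to-back, no overlap).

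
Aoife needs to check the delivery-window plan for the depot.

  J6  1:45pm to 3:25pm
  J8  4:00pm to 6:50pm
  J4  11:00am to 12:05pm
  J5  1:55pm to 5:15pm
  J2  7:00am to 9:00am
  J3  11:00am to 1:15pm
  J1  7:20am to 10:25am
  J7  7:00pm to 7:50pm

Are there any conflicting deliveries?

Check each pair: they overlap iff neither finishes before the other starts.
Sorted by start: J2, J1, J3, J4, J6, J5, J8, J7.
J1 starts before J2 ends → J2 and J1 overlap.
That's a conflict, so the schedule is not conflict-free.

Yes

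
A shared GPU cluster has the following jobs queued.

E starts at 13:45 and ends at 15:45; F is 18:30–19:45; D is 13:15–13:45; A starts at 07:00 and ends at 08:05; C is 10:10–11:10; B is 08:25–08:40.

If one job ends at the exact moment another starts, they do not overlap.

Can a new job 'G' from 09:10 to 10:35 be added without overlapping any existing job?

No — it overlaps C

A: ends 08:05 at or before G starts 09:10 → clear.
B: ends 08:40 at or before G starts 09:10 → clear.
C: starts 10:10 before G ends 10:35, and ends 11:10 after G starts 09:10 → overlap.
D: starts 13:15 at or after G ends 10:35 → clear.
E: starts 13:45 at or after G ends 10:35 → clear.
F: starts 18:30 at or after G ends 10:35 → clear.
G overlaps C.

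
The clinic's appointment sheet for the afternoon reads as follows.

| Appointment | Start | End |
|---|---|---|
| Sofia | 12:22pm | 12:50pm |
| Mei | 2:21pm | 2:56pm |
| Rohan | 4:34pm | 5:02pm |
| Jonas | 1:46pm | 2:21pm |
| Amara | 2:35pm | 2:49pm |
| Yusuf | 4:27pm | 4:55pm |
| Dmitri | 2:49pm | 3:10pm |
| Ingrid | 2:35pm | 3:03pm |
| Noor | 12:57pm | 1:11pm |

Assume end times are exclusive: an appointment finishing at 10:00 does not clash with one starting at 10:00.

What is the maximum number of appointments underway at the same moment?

3

Sweep the timeline, counting +1 at each start and −1 at each end (ends before starts at a tie):
12:22pm start Sofia → 1
12:50pm end Sofia → 0
12:57pm start Noor → 1
1:11pm end Noor → 0
1:46pm start Jonas → 1
2:21pm end Jonas → 0
2:21pm start Mei → 1
2:35pm start Amara → 2
2:35pm start Ingrid → 3
2:49pm end Amara → 2
2:49pm start Dmitri → 3
2:56pm end Mei → 2
3:03pm end Ingrid → 1
3:10pm end Dmitri → 0
4:27pm start Yusuf → 1
4:34pm start Rohan → 2
4:55pm end Yusuf → 1
5:02pm end Rohan → 0
Peak is 3, at 2:35pm (Amara, Ingrid, Mei).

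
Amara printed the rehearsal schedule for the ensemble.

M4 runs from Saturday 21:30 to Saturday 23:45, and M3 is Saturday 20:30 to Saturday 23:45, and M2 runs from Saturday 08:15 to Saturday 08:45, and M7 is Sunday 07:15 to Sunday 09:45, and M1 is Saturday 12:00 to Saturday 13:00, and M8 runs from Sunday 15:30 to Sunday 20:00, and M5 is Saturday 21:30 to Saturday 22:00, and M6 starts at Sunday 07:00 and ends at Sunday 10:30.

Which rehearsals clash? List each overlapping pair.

M3 & M4, M3 & M5, M4 & M5, M6 & M7

Sorted by start: M2, M1, M3, M4, M5, M6, M7, M8.
M1 starts after M2 ends, so M2 has no further overlaps.
M3 starts after M1 ends, so M1 has no further overlaps.
M4 starts before M3 ends → M3 and M4 overlap.
M5 starts before M3 ends → M3 and M5 overlap.
M6 starts after M3 ends, so M3 has no further overlaps.
M5 starts before M4 ends → M4 and M5 overlap.
M6 starts after M4 ends, so M4 has no further overlaps.
M6 starts after M5 ends, so M5 has no further overlaps.
M7 starts before M6 ends → M6 and M7 overlap.
M8 starts after M6 ends.
M8 starts after M7 ends.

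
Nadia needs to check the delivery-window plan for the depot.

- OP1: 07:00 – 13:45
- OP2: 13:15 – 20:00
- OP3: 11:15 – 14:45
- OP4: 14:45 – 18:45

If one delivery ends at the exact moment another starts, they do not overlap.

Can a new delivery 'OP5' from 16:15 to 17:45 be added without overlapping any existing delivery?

No — it overlaps OP2, OP4

OP1: ends 13:45 at or before OP5 starts 16:15 → clear.
OP3: ends 14:45 at or before OP5 starts 16:15 → clear.
OP2: starts 13:15 before OP5 ends 17:45, and ends 20:00 after OP5 starts 16:15 → overlap.
OP4: starts 14:45 before OP5 ends 17:45, and ends 18:45 after OP5 starts 16:15 → overlap.
OP5 overlaps OP2, OP4.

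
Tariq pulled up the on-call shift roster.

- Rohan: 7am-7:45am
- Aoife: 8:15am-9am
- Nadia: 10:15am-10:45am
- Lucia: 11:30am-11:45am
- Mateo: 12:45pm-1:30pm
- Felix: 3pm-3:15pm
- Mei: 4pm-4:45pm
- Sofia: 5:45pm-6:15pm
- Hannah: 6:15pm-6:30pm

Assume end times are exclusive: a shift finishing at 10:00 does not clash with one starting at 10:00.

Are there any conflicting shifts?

Sorted by start: Rohan, Aoife, Nadia, Lucia, Mateo, Felix, Mei, Sofia, Hannah.
Aoife starts after Rohan ends — done with Rohan.
Nadia starts after Aoife ends — done with Aoife.
Lucia starts after Nadia ends — done with Nadia.
Mateo starts after Lucia ends — done with Lucia.
Felix starts after Mateo ends — done with Mateo.
Mei starts after Felix ends — done with Felix.
Sofia starts after Mei ends — done with Mei.
Hannah starts exactly when Sofia ends (back-to-back, no overlap).
Every pair is clear; the schedule has no overlaps.

No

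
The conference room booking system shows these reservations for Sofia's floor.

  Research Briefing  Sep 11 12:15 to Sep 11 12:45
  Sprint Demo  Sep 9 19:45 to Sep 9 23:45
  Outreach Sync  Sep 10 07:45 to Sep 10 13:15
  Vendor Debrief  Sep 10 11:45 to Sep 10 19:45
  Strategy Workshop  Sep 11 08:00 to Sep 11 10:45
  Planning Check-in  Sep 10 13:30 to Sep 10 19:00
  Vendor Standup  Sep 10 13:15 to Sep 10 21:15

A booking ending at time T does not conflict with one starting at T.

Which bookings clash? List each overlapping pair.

Sorted by start: Sprint Demo, Outreach Sync, Vendor Debrief, Vendor Standup, Planning Check-in, Strategy Workshop, Research Briefing.
Outreach Sync starts after Sprint Demo ends — done with Sprint Demo.
Vendor Debrief starts before Outreach Sync ends → Outreach Sync and Vendor Debrief overlap.
Vendor Standup starts exactly when Outreach Sync ends (back-to-back, no overlap) — done with Outreach Sync.
Vendor Standup starts before Vendor Debrief ends → Vendor Debrief and Vendor Standup overlap.
Planning Check-in starts before Vendor Debrief ends → Vendor Debrief and Planning Check-in overlap.
Strategy Workshop starts after Vendor Debrief ends — done with Vendor Debrief.
Planning Check-in starts before Vendor Standup ends → Vendor Standup and Planning Check-in overlap.
Strategy Workshop starts after Vendor Standup ends — done with Vendor Standup.
Strategy Workshop starts after Planning Check-in ends — done with Planning Check-in.
Research Briefing starts after Strategy Workshop ends.

Outreach Sync & Vendor Debrief, Planning Check-in & Vendor Debrief, Planning Check-in & Vendor Standup, Vendor Debrief & Vendor Standup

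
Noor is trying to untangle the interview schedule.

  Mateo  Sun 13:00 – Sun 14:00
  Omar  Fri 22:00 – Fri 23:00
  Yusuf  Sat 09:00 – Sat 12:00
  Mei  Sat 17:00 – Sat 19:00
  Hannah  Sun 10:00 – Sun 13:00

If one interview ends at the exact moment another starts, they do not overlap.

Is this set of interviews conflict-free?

Yes

Sorted by start: Omar, Yusuf, Mei, Hannah, Mateo.
Yusuf starts after Omar ends, so Omar has no further overlaps.
Mei starts after Yusuf ends, so Yusuf has no further overlaps.
Hannah starts after Mei ends, so Mei has no further overlaps.
Mateo starts exactly when Hannah ends (back-to-back, no overlap).
Every pair is clear; the schedule has no overlaps.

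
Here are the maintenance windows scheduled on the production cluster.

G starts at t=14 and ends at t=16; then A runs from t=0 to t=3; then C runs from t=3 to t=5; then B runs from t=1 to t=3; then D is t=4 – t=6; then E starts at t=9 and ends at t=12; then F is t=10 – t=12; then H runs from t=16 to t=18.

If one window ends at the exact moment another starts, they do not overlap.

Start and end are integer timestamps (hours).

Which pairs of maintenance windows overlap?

Sorted by start: A, B, C, D, E, F, G, H.
B starts before A ends → A and B overlap.
C starts exactly when A ends (back-to-back, no overlap), so A has no further overlaps.
C starts exactly when B ends (back-to-back, no overlap), so B has no further overlaps.
D starts before C ends → C and D overlap.
E starts after C ends, so C has no further overlaps.
E starts after D ends, so D has no further overlaps.
F starts before E ends → E and F overlap.
G starts after E ends, so E has no further overlaps.
G starts after F ends, so F has no further overlaps.
H starts exactly when G ends (back-to-back, no overlap).

A & B, C & D, E & F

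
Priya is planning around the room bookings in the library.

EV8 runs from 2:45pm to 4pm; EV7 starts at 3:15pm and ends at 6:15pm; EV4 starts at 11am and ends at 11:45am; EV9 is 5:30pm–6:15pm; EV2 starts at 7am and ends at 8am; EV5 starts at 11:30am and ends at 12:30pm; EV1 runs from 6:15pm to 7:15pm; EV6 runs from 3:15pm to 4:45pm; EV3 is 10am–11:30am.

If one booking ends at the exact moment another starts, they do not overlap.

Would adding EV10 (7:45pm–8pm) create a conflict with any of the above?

EV2: ends 8am at or before EV10 starts 7:45pm → clear.
EV3: ends 11:30am at or before EV10 starts 7:45pm → clear.
EV4: ends 11:45am at or before EV10 starts 7:45pm → clear.
EV5: ends 12:30pm at or before EV10 starts 7:45pm → clear.
EV8: ends 4pm at or before EV10 starts 7:45pm → clear.
EV6: ends 4:45pm at or before EV10 starts 7:45pm → clear.
EV7: ends 6:15pm at or before EV10 starts 7:45pm → clear.
EV9: ends 6:15pm at or before EV10 starts 7:45pm → clear.
EV1: ends 7:15pm at or before EV10 starts 7:45pm → clear.

No — it doesn't clash with anything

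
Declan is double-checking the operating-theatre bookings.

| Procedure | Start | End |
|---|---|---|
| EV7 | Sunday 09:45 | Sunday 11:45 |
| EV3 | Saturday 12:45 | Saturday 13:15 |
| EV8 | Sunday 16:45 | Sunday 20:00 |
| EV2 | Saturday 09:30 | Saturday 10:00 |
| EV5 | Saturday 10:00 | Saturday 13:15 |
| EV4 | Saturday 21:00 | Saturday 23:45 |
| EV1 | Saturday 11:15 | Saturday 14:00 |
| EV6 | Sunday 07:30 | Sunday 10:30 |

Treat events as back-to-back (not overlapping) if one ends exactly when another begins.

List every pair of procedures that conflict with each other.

EV1 & EV3, EV1 & EV5, EV3 & EV5, EV6 & EV7

Sorted by start: EV2, EV5, EV1, EV3, EV4, EV6, EV7, EV8.
EV5 starts exactly when EV2 ends (back-to-back, no overlap), so EV2 has no further overlaps.
EV1 starts before EV5 ends → EV5 and EV1 overlap.
EV3 starts before EV5 ends → EV5 and EV3 overlap.
EV4 starts after EV5 ends, so EV5 has no further overlaps.
EV3 starts before EV1 ends → EV1 and EV3 overlap.
EV4 starts after EV1 ends, so EV1 has no further overlaps.
EV4 starts after EV3 ends, so EV3 has no further overlaps.
EV6 starts after EV4 ends, so EV4 has no further overlaps.
EV7 starts before EV6 ends → EV6 and EV7 overlap.
EV8 starts after EV6 ends.
EV8 starts after EV7 ends.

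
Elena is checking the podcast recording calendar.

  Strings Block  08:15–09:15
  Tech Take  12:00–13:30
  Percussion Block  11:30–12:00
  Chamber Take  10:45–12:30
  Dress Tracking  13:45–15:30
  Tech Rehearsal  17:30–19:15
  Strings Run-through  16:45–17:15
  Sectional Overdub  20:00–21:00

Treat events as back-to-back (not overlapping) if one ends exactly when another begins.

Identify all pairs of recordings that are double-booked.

Sorted by start: Strings Block, Chamber Take, Percussion Block, Tech Take, Dress Tracking, Strings Run-through, Tech Rehearsal, Sectional Overdub.
Chamber Take starts after Strings Block ends, so Strings Block has no further overlaps.
Percussion Block starts before Chamber Take ends → Chamber Take and Percussion Block overlap.
Tech Take starts before Chamber Take ends → Chamber Take and Tech Take overlap.
Dress Tracking starts after Chamber Take ends, so Chamber Take has no further overlaps.
Tech Take starts exactly when Percussion Block ends (back-to-back, no overlap), so Percussion Block has no further overlaps.
Dress Tracking starts after Tech Take ends, so Tech Take has no further overlaps.
Strings Run-through starts after Dress Tracking ends, so Dress Tracking has no further overlaps.
Tech Rehearsal starts after Strings Run-through ends, so Strings Run-through has no further overlaps.
Sectional Overdub starts after Tech Rehearsal ends.

Chamber Take & Percussion Block, Chamber Take & Tech Take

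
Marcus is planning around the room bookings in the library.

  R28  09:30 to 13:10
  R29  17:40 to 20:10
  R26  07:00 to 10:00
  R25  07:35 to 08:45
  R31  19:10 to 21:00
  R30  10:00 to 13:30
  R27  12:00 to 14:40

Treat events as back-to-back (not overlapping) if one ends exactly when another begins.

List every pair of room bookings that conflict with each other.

Check each pair: they overlap iff neither finishes before the other starts.
Sorted by start: R26, R25, R28, R30, R27, R29, R31.
R25 starts before R26 ends → R26 and R25 overlap.
R28 starts before R26 ends → R26 and R28 overlap.
R30 starts exactly when R26 ends (back-to-back, no overlap); R26 is clear from here.
R28 starts after R25 ends; R25 is clear from here.
R30 starts before R28 ends → R28 and R30 overlap.
R27 starts before R28 ends → R28 and R27 overlap.
R29 starts after R28 ends; R28 is clear from here.
R27 starts before R30 ends → R30 and R27 overlap.
R29 starts after R30 ends; R30 is clear from here.
R29 starts after R27 ends; R27 is clear from here.
R31 starts before R29 ends → R29 and R31 overlap.

R25 & R26, R26 & R28, R27 & R28, R27 & R30, R28 & R30, R29 & R31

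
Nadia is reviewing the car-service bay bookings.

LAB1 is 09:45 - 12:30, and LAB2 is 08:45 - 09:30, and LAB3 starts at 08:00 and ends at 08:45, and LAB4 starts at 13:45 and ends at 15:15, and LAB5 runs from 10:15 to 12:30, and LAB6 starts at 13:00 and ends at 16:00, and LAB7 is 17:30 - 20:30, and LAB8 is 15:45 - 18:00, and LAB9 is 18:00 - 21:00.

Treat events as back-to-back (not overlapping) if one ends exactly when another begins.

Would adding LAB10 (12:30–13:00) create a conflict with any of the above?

No — it doesn't clash with anything

LAB3: ends 08:45 at or before LAB10 starts 12:30 → clear.
LAB2: ends 09:30 at or before LAB10 starts 12:30 → clear.
LAB1: ends 12:30 at or before LAB10 starts 12:30 → clear.
LAB5: ends 12:30 at or before LAB10 starts 12:30 → clear.
LAB6: starts 13:00 at or after LAB10 ends 13:00 → clear.
LAB4: starts 13:45 at or after LAB10 ends 13:00 → clear.
LAB8: starts 15:45 at or after LAB10 ends 13:00 → clear.
LAB7: starts 17:30 at or after LAB10 ends 13:00 → clear.
LAB9: starts 18:00 at or after LAB10 ends 13:00 → clear.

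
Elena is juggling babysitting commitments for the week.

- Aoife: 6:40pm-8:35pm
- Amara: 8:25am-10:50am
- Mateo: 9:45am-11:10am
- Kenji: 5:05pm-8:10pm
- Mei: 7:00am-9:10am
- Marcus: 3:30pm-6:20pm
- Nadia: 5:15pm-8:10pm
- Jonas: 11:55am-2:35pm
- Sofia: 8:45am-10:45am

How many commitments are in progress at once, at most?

Sweep the timeline, counting +1 at each start and −1 at each end (ends before starts at a tie):
7:00am start Mei → 1
8:25am start Amara → 2
8:45am start Sofia → 3
9:10am end Mei → 2
9:45am start Mateo → 3
10:45am end Sofia → 2
10:50am end Amara → 1
11:10am end Mateo → 0
11:55am start Jonas → 1
2:35pm end Jonas → 0
3:30pm start Marcus → 1
5:05pm start Kenji → 2
5:15pm start Nadia → 3
6:20pm end Marcus → 2
6:40pm start Aoife → 3
8:10pm end Kenji → 2
8:10pm end Nadia → 1
8:35pm end Aoife → 0
Peak is 3, at 8:45am (Amara, Mei, Sofia).

3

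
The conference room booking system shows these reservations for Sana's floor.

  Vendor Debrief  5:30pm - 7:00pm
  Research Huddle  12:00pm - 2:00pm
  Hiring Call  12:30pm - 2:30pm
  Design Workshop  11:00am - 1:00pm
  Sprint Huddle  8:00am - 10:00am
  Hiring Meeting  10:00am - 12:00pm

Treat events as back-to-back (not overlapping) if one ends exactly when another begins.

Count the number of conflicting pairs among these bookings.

Check each pair: they overlap iff neither finishes before the other starts.
Sorted by start: Sprint Huddle, Hiring Meeting, Design Workshop, Research Huddle, Hiring Call, Vendor Debrief.
Hiring Meeting starts exactly when Sprint Huddle ends (back-to-back, no overlap); Sprint Huddle is clear from here.
Design Workshop starts before Hiring Meeting ends → Hiring Meeting and Design Workshop overlap.
Research Huddle starts exactly when Hiring Meeting ends (back-to-back, no overlap); Hiring Meeting is clear from here.
Research Huddle starts before Design Workshop ends → Design Workshop and Research Huddle overlap.
Hiring Call starts before Design Workshop ends → Design Workshop and Hiring Call overlap.
Vendor Debrief starts after Design Workshop ends.
Hiring Call starts before Research Huddle ends → Research Huddle and Hiring Call overlap.
Vendor Debrief starts after Research Huddle ends.
Vendor Debrief starts after Hiring Call ends.
Overlapping pairs: Design Workshop & Hiring Call, Design Workshop & Hiring Meeting, Design Workshop & Research Huddle, Hiring Call & Research Huddle — 4 in total.

4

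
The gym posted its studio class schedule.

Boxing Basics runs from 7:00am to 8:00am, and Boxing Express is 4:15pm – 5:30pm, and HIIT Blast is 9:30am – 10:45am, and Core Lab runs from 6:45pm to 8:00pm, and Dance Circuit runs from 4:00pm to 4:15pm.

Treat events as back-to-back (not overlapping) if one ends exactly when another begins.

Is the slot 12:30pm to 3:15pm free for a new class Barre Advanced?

Yes — the slot is free

Boxing Basics: ends 8:00am at or before Barre Advanced starts 12:30pm → clear.
HIIT Blast: ends 10:45am at or before Barre Advanced starts 12:30pm → clear.
Dance Circuit: starts 4:00pm at or after Barre Advanced ends 3:15pm → clear.
Boxing Express: starts 4:15pm at or after Barre Advanced ends 3:15pm → clear.
Core Lab: starts 6:45pm at or after Barre Advanced ends 3:15pm → clear.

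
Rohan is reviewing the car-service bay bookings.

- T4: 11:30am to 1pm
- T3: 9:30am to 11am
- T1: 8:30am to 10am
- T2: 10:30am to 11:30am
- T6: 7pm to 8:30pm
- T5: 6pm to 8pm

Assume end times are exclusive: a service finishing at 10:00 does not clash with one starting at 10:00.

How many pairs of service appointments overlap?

3

Check each pair: they overlap iff neither finishes before the other starts.
Sorted by start: T1, T3, T2, T4, T5, T6.
T3 starts before T1 ends → T1 and T3 overlap.
T2 starts after T1 ends, so nothing later overlaps T1 either.
T2 starts before T3 ends → T3 and T2 overlap.
T4 starts after T3 ends, so nothing later overlaps T3 either.
T4 starts exactly when T2 ends (back-to-back, no overlap), so nothing later overlaps T2 either.
T5 starts after T4 ends, so nothing later overlaps T4 either.
T6 starts before T5 ends → T5 and T6 overlap.
Overlapping pairs: T1 & T3, T2 & T3, T5 & T6 — 3 in total.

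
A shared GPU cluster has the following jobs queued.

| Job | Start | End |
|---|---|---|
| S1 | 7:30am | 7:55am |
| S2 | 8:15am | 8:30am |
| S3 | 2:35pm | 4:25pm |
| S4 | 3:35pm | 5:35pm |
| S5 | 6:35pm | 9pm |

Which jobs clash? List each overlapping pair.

S3 & S4

Sorted by start: S1, S2, S3, S4, S5.
S2 starts after S1 ends; S1 is clear from here.
S3 starts after S2 ends; S2 is clear from here.
S4 starts before S3 ends → S3 and S4 overlap.
S5 starts after S3 ends.
S5 starts after S4 ends.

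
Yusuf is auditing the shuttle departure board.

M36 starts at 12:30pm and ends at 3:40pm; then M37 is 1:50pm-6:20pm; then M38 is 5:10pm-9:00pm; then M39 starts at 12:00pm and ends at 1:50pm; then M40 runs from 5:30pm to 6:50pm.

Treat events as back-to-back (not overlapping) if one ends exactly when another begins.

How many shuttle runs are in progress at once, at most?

Sort all start/end points and keep a running count:
12:00pm start M39 → 1
12:30pm start M36 → 2
1:50pm end M39 → 1
1:50pm start M37 → 2
3:40pm end M36 → 1
5:10pm start M38 → 2
5:30pm start M40 → 3
6:20pm end M37 → 2
6:50pm end M40 → 1
9:00pm end M38 → 0
Peak is 3, at 5:30pm (M37, M38, M40).

3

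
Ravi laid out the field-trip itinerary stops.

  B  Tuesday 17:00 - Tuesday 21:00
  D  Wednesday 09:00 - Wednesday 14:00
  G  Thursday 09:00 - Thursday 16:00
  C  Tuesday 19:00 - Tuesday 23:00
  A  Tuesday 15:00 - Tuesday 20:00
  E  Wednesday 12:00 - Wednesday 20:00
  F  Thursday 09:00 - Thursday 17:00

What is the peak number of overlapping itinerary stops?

3

Walk through starts and ends in time order (an end at T is processed before a start at T):
Tuesday 15:00 start A → 1
Tuesday 17:00 start B → 2
Tuesday 19:00 start C → 3
Tuesday 20:00 end A → 2
Tuesday 21:00 end B → 1
Tuesday 23:00 end C → 0
Wednesday 09:00 start D → 1
Wednesday 12:00 start E → 2
Wednesday 14:00 end D → 1
Wednesday 20:00 end E → 0
Thursday 09:00 start F → 1
Thursday 09:00 start G → 2
Thursday 16:00 end G → 1
Thursday 17:00 end F → 0
Peak is 3, at Tuesday 19:00 (A, B, C).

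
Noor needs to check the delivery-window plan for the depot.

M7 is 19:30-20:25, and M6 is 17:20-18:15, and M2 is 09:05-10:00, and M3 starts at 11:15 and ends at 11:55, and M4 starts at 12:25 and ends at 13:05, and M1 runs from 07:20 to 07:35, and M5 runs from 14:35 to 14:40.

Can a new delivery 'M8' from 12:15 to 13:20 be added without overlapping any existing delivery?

M1: ends 07:35 at or before M8 starts 12:15 → clear.
M2: ends 10:00 at or before M8 starts 12:15 → clear.
M3: ends 11:55 at or before M8 starts 12:15 → clear.
M4: starts 12:25 before M8 ends 13:20, and ends 13:05 after M8 starts 12:15 → overlap.
M5: starts 14:35 at or after M8 ends 13:20 → clear.
M6: starts 17:20 at or after M8 ends 13:20 → clear.
M7: starts 19:30 at or after M8 ends 13:20 → clear.
M8 overlaps M4.

No — it overlaps M4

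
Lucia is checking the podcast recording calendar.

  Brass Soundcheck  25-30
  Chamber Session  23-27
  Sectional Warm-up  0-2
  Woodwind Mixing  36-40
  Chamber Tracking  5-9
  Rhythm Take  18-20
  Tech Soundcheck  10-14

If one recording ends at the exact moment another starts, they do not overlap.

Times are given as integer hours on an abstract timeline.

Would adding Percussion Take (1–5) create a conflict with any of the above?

Sectional Warm-up: starts 0 before Percussion Take ends 5, and ends 2 after Percussion Take starts 1 → overlap.
Chamber Tracking: starts 5 at or after Percussion Take ends 5 → clear.
Tech Soundcheck: starts 10 at or after Percussion Take ends 5 → clear.
Rhythm Take: starts 18 at or after Percussion Take ends 5 → clear.
Chamber Session: starts 23 at or after Percussion Take ends 5 → clear.
Brass Soundcheck: starts 25 at or after Percussion Take ends 5 → clear.
Woodwind Mixing: starts 36 at or after Percussion Take ends 5 → clear.
Percussion Take overlaps Sectional Warm-up.

Yes — it overlaps Sectional Warm-up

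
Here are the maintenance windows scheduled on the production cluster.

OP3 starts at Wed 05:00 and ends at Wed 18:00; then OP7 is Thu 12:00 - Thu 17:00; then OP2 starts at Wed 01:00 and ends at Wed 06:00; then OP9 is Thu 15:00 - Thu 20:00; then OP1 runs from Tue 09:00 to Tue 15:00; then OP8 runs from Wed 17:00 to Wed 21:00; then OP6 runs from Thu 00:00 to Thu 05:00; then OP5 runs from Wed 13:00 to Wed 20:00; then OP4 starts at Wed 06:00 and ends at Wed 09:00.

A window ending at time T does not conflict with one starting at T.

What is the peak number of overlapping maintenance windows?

3

Walk through starts and ends in time order (an end at T is processed before a start at T):
Tue 09:00 start OP1 → 1
Tue 15:00 end OP1 → 0
Wed 01:00 start OP2 → 1
Wed 05:00 start OP3 → 2
Wed 06:00 end OP2 → 1
Wed 06:00 start OP4 → 2
Wed 09:00 end OP4 → 1
Wed 13:00 start OP5 → 2
Wed 17:00 start OP8 → 3
Wed 18:00 end OP3 → 2
Wed 20:00 end OP5 → 1
Wed 21:00 end OP8 → 0
Thu 00:00 start OP6 → 1
Thu 05:00 end OP6 → 0
Thu 12:00 start OP7 → 1
Thu 15:00 start OP9 → 2
Thu 17:00 end OP7 → 1
Thu 20:00 end OP9 → 0
Peak is 3, at Wed 17:00 (OP3, OP5, OP8).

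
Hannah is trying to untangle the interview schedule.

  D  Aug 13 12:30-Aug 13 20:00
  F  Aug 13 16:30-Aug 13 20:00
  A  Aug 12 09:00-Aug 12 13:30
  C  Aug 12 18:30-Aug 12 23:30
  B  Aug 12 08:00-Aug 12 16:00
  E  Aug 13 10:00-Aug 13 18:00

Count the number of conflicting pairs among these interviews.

4

Sorted by start: B, A, C, E, D, F.
A starts before B ends → B and A overlap.
C starts after B ends — done with B.
C starts after A ends — done with A.
E starts after C ends — done with C.
D starts before E ends → E and D overlap.
F starts before E ends → E and F overlap.
F starts before D ends → D and F overlap.
Overlapping pairs: A & B, D & E, D & F, E & F — 4 in total.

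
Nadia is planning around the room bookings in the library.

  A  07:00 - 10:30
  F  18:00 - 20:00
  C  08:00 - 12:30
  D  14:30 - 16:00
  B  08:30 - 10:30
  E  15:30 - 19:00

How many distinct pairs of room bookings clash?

Sorted by start: A, C, B, D, E, F.
C starts before A ends → A and C overlap.
B starts before A ends → A and B overlap.
D starts after A ends, so A has no further overlaps.
B starts before C ends → C and B overlap.
D starts after C ends, so C has no further overlaps.
D starts after B ends, so B has no further overlaps.
E starts before D ends → D and E overlap.
F starts after D ends.
F starts before E ends → E and F overlap.
Overlapping pairs: A & B, A & C, B & C, D & E, E & F — 5 in total.

5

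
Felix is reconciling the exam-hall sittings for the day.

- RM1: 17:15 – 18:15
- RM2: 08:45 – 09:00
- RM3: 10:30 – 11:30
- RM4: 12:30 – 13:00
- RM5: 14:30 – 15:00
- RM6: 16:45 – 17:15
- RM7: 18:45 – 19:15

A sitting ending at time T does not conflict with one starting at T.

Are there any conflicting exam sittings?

No

Sorted by start: RM2, RM3, RM4, RM5, RM6, RM1, RM7.
RM3 starts after RM2 ends — done with RM2.
RM4 starts after RM3 ends — done with RM3.
RM5 starts after RM4 ends — done with RM4.
RM6 starts after RM5 ends — done with RM5.
RM1 starts exactly when RM6 ends (back-to-back, no overlap) — done with RM6.
RM7 starts after RM1 ends.
Every pair is clear; the schedule has no overlaps.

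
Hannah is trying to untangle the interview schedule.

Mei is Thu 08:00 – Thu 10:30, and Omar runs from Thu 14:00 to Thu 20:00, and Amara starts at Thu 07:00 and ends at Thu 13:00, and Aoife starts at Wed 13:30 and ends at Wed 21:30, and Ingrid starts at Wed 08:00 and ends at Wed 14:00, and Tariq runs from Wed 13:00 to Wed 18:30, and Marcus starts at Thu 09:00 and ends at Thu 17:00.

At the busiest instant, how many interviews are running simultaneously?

3

Sweep the timeline, counting +1 at each start and −1 at each end (ends before starts at a tie):
Wed 08:00 start Ingrid → 1
Wed 13:00 start Tariq → 2
Wed 13:30 start Aoife → 3
Wed 14:00 end Ingrid → 2
Wed 18:30 end Tariq → 1
Wed 21:30 end Aoife → 0
Thu 07:00 start Amara → 1
Thu 08:00 start Mei → 2
Thu 09:00 start Marcus → 3
Thu 10:30 end Mei → 2
Thu 13:00 end Amara → 1
Thu 14:00 start Omar → 2
Thu 17:00 end Marcus → 1
Thu 20:00 end Omar → 0
Peak is 3, at Wed 13:30 (Aoife, Ingrid, Tariq).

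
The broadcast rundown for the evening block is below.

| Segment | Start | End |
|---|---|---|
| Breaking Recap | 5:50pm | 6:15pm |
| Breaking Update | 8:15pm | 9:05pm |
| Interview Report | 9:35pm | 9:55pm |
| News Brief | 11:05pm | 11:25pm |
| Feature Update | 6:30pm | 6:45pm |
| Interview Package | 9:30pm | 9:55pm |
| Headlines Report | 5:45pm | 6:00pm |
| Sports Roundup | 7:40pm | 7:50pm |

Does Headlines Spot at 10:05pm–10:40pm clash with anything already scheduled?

Headlines Report: ends 6:00pm at or before Headlines Spot starts 10:05pm → clear.
Breaking Recap: ends 6:15pm at or before Headlines Spot starts 10:05pm → clear.
Feature Update: ends 6:45pm at or before Headlines Spot starts 10:05pm → clear.
Sports Roundup: ends 7:50pm at or before Headlines Spot starts 10:05pm → clear.
Breaking Update: ends 9:05pm at or before Headlines Spot starts 10:05pm → clear.
Interview Package: ends 9:55pm at or before Headlines Spot starts 10:05pm → clear.
Interview Report: ends 9:55pm at or before Headlines Spot starts 10:05pm → clear.
News Brief: starts 11:05pm at or after Headlines Spot ends 10:40pm → clear.

No — it doesn't clash with anything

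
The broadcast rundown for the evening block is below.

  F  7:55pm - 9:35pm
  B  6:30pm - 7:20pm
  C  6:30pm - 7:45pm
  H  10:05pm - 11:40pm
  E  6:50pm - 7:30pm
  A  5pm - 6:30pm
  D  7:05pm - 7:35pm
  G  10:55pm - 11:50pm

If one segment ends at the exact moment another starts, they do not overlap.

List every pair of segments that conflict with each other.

Two intervals overlap when each starts before the other ends.
Sorted by start: A, B, C, E, D, F, H, G.
B starts exactly when A ends (back-to-back, no overlap) — done with A.
C starts before B ends → B and C overlap.
E starts before B ends → B and E overlap.
D starts before B ends → B and D overlap.
F starts after B ends — done with B.
E starts before C ends → C and E overlap.
D starts before C ends → C and D overlap.
F starts after C ends — done with C.
D starts before E ends → E and D overlap.
F starts after E ends — done with E.
F starts after D ends — done with D.
H starts after F ends — done with F.
G starts before H ends → H and G overlap.

B & C, B & D, B & E, C & D, C & E, D & E, G & H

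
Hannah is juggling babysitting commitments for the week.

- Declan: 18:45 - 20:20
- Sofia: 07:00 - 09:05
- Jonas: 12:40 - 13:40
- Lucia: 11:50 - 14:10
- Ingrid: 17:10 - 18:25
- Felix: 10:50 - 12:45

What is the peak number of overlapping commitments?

3

Walk through starts and ends in time order (an end at T is processed before a start at T):
07:00 start Sofia → 1
09:05 end Sofia → 0
10:50 start Felix → 1
11:50 start Lucia → 2
12:40 start Jonas → 3
12:45 end Felix → 2
13:40 end Jonas → 1
14:10 end Lucia → 0
17:10 start Ingrid → 1
18:25 end Ingrid → 0
18:45 start Declan → 1
20:20 end Declan → 0
Peak is 3, at 12:40 (Felix, Jonas, Lucia).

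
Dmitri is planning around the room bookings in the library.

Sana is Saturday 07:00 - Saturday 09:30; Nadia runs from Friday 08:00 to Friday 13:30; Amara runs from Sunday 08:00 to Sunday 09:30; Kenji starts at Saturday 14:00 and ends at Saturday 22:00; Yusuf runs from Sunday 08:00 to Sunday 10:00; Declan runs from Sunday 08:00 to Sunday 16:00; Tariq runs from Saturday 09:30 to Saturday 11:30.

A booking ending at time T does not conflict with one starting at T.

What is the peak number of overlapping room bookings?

3

Sort all start/end points and keep a running count:
Friday 08:00 start Nadia → 1
Friday 13:30 end Nadia → 0
Saturday 07:00 start Sana → 1
Saturday 09:30 end Sana → 0
Saturday 09:30 start Tariq → 1
Saturday 11:30 end Tariq → 0
Saturday 14:00 start Kenji → 1
Saturday 22:00 end Kenji → 0
Sunday 08:00 start Amara → 1
Sunday 08:00 start Declan → 2
Sunday 08:00 start Yusuf → 3
Sunday 09:30 end Amara → 2
Sunday 10:00 end Yusuf → 1
Sunday 16:00 end Declan → 0
Peak is 3, at Sunday 08:00 (Amara, Declan, Yusuf).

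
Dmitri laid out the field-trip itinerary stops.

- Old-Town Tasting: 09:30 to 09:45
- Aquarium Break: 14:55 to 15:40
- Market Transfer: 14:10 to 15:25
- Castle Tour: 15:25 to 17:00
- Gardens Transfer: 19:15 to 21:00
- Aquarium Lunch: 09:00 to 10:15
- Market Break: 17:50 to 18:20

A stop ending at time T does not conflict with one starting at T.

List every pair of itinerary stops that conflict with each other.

Aquarium Break & Castle Tour, Aquarium Break & Market Transfer, Aquarium Lunch & Old-Town Tasting

Sorted by start: Aquarium Lunch, Old-Town Tasting, Market Transfer, Aquarium Break, Castle Tour, Market Break, Gardens Transfer.
Old-Town Tasting starts before Aquarium Lunch ends → Aquarium Lunch and Old-Town Tasting overlap.
Market Transfer starts after Aquarium Lunch ends, so nothing later overlaps Aquarium Lunch either.
Market Transfer starts after Old-Town Tasting ends, so nothing later overlaps Old-Town Tasting either.
Aquarium Break starts before Market Transfer ends → Market Transfer and Aquarium Break overlap.
Castle Tour starts exactly when Market Transfer ends (back-to-back, no overlap), so nothing later overlaps Market Transfer either.
Castle Tour starts before Aquarium Break ends → Aquarium Break and Castle Tour overlap.
Market Break starts after Aquarium Break ends, so nothing later overlaps Aquarium Break either.
Market Break starts after Castle Tour ends, so nothing later overlaps Castle Tour either.
Gardens Transfer starts after Market Break ends.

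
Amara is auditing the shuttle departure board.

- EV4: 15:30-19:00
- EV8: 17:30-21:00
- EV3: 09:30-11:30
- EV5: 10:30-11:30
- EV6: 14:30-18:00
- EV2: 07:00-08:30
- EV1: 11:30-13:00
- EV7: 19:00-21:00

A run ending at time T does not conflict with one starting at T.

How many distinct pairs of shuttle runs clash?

Sorted by start: EV2, EV3, EV5, EV1, EV6, EV4, EV8, EV7.
EV3 starts after EV2 ends, so nothing later overlaps EV2 either.
EV5 starts before EV3 ends → EV3 and EV5 overlap.
EV1 starts exactly when EV3 ends (back-to-back, no overlap), so nothing later overlaps EV3 either.
EV1 starts exactly when EV5 ends (back-to-back, no overlap), so nothing later overlaps EV5 either.
EV6 starts after EV1 ends, so nothing later overlaps EV1 either.
EV4 starts before EV6 ends → EV6 and EV4 overlap.
EV8 starts before EV6 ends → EV6 and EV8 overlap.
EV7 starts after EV6 ends.
EV8 starts before EV4 ends → EV4 and EV8 overlap.
EV7 starts exactly when EV4 ends (back-to-back, no overlap).
EV7 starts before EV8 ends → EV8 and EV7 overlap.
Overlapping pairs: EV3 & EV5, EV4 & EV6, EV4 & EV8, EV6 & EV8, EV7 & EV8 — 5 in total.

5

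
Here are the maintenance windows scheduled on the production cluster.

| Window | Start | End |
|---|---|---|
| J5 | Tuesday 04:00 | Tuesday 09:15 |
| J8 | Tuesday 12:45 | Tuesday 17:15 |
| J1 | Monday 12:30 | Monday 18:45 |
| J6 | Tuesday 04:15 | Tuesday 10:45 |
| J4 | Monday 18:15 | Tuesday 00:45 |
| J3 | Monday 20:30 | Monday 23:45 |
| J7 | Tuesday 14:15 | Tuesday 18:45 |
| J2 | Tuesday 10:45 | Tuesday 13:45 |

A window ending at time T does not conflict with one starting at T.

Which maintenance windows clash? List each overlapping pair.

J1 & J4, J2 & J8, J3 & J4, J5 & J6, J7 & J8

Sorted by start: J1, J4, J3, J5, J6, J2, J8, J7.
J4 starts before J1 ends → J1 and J4 overlap.
J3 starts after J1 ends, so nothing later overlaps J1 either.
J3 starts before J4 ends → J4 and J3 overlap.
J5 starts after J4 ends, so nothing later overlaps J4 either.
J5 starts after J3 ends, so nothing later overlaps J3 either.
J6 starts before J5 ends → J5 and J6 overlap.
J2 starts after J5 ends, so nothing later overlaps J5 either.
J2 starts exactly when J6 ends (back-to-back, no overlap), so nothing later overlaps J6 either.
J8 starts before J2 ends → J2 and J8 overlap.
J7 starts after J2 ends.
J7 starts before J8 ends → J8 and J7 overlap.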